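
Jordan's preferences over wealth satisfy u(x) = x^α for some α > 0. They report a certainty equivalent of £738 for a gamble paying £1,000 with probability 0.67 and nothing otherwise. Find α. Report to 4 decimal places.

EU(lottery) = 0.67·1000^α + 0.33·0 = 0.67·1000^α.
Setting u(738) equal to that: 738^α = 0.67·1000^α ⇒ (738/1000)^α = 0.67.
Take logs: α = ln 0.67 / ln(738/1000) ≈ 1.318178.

α ≈ 1.3182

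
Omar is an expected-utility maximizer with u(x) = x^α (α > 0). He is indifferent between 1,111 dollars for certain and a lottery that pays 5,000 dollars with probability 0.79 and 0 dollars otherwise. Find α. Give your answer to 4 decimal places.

α ≈ 0.1567

The lottery's expected utility is 0.79·u(5000) + 0.21·u(0) = 0.79·5000^α (since u(0) = 0 for α > 0).
Equating: 1111^α = 0.79·5000^α, i.e. 0.2222^α = 0.79.
α = ln(0.79) / ln(1111/5000) = -0.2357223/-1.5041774 ≈ 0.1567.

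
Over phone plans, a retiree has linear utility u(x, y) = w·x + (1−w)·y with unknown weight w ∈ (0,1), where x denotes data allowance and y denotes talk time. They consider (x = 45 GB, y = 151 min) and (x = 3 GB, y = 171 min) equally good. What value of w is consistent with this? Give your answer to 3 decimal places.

w = 0.323

Equating utilities: w·45 + (1−w)·151 = w·3 + (1−w)·171.
Rearranging, 42·w − 20·(1−w) = 0.
Hence w = 20/(42+20) = 20/62 = 0.323.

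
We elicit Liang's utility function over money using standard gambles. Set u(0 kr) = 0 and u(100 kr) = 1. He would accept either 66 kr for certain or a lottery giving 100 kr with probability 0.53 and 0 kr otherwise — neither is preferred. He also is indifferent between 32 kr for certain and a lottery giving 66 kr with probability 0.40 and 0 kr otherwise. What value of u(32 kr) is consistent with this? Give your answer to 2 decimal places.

0.21

First, u(66 kr) = 0.53·u(100 kr) + 0.47·u(0 kr) = 0.53.
Chaining: u(32 kr) = 0.40·0.53 + 0.60·0.00 = 0.2120.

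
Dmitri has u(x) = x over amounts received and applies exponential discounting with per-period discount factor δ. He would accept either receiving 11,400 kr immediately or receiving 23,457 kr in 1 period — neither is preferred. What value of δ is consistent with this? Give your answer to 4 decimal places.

The payoff in 1 period is discounted by δ, so u(11400) = δ·u(23457) and δ = u(11400)/u(23457).
With u(x) = x: δ = 11400/23457 = 0.48600.

δ ≈ 0.4860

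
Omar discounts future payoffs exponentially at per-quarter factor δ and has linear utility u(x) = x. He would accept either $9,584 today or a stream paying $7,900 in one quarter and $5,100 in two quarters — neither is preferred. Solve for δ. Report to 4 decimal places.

Present value of the stream is 7900·δ + 5100·δ². Indifference gives 7900δ + 5100δ² = 9584.
So 5100δ² + 7900δ − 9584 = 0.
By the quadratic formula (taking the positive root), δ = (−7900 + √257923600.00) / 10200 ≈ 0.8000.

δ ≈ 0.8000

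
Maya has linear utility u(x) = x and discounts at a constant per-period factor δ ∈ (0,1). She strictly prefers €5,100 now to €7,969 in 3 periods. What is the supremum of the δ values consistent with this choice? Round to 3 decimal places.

The preference means 5100 > δ^3·7969.
Hence δ^3 < 5100/7969 = 0.63998, and x ↦ x^(1/3) is increasing on (0,∞).
δ < (5100/7969)^(1/3) ≈ 0.862.

δ < 0.862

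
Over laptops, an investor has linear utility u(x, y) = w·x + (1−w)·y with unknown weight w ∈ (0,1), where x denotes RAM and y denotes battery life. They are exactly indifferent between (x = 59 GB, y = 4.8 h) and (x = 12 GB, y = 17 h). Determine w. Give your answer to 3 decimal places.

w = 0.206

u(59,4.8) = u(12,17) means w·59 + (1−w)·4.8 = w·12 + (1−w)·17.
Rearranging, 47·w − 12.2·(1−w) = 0.
The marginal rate of substitution is 12.2/47, so w = 12.2/(47+12.2) = 0.206.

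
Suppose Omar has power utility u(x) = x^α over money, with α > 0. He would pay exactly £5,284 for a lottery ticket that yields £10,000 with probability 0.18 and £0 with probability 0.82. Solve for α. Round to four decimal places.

α ≈ 2.6882

EU(lottery) = 0.18·10000^α + 0.82·0 = 0.18·10000^α.
Setting u(5284) equal to that: 5284^α = 0.18·10000^α ⇒ (5284/10000)^α = 0.18.
Take logs: α = ln 0.18 / ln(5284/10000) ≈ 2.688186.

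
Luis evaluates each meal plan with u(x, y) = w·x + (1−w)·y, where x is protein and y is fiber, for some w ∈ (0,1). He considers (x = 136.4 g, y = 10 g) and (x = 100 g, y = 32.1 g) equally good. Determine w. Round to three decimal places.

w = 0.378

Indifference: w·136.4 + (1−w)·10 = w·100 + (1−w)·32.1.
Collecting terms: w·36.4 = (1−w)·22.1.
So w/(1−w) = 22.1/36.4 = 0.6071, giving w = 22.1/(36.4+22.1) = 0.378.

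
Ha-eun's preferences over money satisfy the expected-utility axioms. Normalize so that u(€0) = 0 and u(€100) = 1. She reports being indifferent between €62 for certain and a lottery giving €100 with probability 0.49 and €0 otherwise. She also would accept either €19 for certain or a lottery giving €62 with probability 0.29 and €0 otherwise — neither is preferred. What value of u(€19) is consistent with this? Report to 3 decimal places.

The first gamble pins u(€62): it must equal 0.49·1 + 0.51·0 = 0.49.
Chaining: u(€19) = 0.29·0.49 + 0.71·0.00 = 0.1421.

0.142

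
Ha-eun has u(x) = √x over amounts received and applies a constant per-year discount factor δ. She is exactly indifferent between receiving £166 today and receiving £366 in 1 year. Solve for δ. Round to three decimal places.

Equating discounted utilities: u(166) = δ·u(366) ⇒ δ = u(166)/u(366).
With u(x) = √x: δ = √166/√366 = √(166/366) = 0.67346.

δ ≈ 0.673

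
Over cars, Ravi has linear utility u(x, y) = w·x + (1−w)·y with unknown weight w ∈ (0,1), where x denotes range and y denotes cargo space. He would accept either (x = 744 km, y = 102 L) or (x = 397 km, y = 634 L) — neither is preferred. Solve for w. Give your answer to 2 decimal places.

Indifference: w·744 + (1−w)·102 = w·397 + (1−w)·634.
w·(744−397) = (1−w)·(634−102), i.e. w·347 = (1−w)·532.
So w/(1−w) = 532/347 = 1.5331, giving w = 532/(347+532) = 0.61.

w = 0.61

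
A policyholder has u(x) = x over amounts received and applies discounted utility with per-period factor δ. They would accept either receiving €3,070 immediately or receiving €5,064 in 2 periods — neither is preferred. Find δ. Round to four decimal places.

δ ≈ 0.7786

The payoff in 2 periods is discounted by δ^2, so u(3070) = δ^2·u(5064) and δ^2 = u(3070)/u(5064).
With u(x) = x: δ^2 = 3070/5064 = 0.60624.
So δ = 0.60624^(1/2) ≈ 0.7786.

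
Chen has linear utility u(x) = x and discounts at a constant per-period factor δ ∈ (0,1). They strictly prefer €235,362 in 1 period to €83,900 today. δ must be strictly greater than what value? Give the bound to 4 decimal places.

Under u(x) = x this choice says 83900 < δ·235362.
Dividing through by 235362 gives δ > 0.35647.

δ > 0.3565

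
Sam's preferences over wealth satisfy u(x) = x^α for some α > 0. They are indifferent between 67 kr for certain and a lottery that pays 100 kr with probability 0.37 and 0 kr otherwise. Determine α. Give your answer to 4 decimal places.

Since u(0) = 0, the lottery's EU is 0.37·100^α.
Indifference: 67^α = 0.37·100^α, so (67/100)^α = 0.37.
Take logs: α = ln 0.37 / ln(67/100) ≈ 2.482667.

α ≈ 2.4827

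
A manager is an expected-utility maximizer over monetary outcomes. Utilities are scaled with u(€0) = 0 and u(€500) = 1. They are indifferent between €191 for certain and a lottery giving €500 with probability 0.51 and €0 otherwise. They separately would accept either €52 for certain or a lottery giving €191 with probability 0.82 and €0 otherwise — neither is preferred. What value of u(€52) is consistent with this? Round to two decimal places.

0.42

From the first indifference, u(€191) = 0.51·u(€500) + 0.49·u(€0) = 0.51·1 + 0.49·0 = 0.51.
Chaining: u(€52) = 0.82·0.51 + 0.18·0.00 = 0.4182.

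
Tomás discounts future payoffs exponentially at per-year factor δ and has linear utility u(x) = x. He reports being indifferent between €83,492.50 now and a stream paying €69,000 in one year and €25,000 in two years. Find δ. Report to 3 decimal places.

The stream is worth 69000δ + 25000δ² today, so 69000δ + 25000δ² = 83492.50.
So 25000δ² + 69000δ − 83492.50 = 0.
The positive root is δ = [−69000 + √(69000² + 4·25000·83492.50)] / (2·25000) = (−69000 + 114500.000)/50000 ≈ 0.910.

δ ≈ 0.910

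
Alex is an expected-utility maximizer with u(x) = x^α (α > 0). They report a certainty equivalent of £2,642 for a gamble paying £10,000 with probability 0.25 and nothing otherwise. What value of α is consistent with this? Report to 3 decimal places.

α ≈ 1.042

Since u(0) = 0, the lottery's EU is 0.25·10000^α.
Setting u(2642) equal to that: 2642^α = 0.25·10000^α ⇒ (2642/10000)^α = 0.25.
Taking logs: α·ln(2642/10000) = ln(0.25), so α = -1.386294 / -1.331049 ≈ 1.042.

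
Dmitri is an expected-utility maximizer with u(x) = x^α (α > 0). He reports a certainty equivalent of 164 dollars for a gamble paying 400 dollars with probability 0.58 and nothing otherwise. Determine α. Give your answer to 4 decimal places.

Since u(0) = 0, the lottery's EU is 0.58·400^α.
Indifference: 164^α = 0.58·400^α, so (164/400)^α = 0.58.
Taking logs: α·ln(164/400) = ln(0.58), so α = -0.5447272 / -0.8915981 ≈ 0.6110.

α ≈ 0.6110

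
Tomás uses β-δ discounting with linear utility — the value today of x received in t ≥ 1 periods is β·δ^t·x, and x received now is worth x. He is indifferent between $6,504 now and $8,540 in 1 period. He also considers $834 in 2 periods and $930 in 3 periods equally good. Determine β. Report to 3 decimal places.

β ≈ 0.849

The second indifference involves only future payoffs, so β cancels: β·δ^2·834 = β·δ^3·930, giving δ = 834/930 = 0.89677.
The first indifference: 6504 = β·δ·8540, so β = 6504/(δ·8540) = 6504/(0.89677·8540) ≈ 0.849.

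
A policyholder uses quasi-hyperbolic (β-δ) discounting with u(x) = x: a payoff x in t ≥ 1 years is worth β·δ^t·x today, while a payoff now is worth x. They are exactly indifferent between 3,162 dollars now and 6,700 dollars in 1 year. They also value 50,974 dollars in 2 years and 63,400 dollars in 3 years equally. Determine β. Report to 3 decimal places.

β ≈ 0.587

The second indifference involves only future payoffs, so β cancels: β·δ^2·50974 = β·δ^3·63400, giving δ = 50974/63400 = 0.80401.
The first indifference: 3162 = β·δ·6700, so β = 3162/(δ·6700) = 3162/(0.80401·6700) ≈ 0.587.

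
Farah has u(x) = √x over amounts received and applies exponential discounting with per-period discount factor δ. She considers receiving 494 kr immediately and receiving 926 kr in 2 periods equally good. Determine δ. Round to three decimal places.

Equating discounted utilities: u(494) = δ^2·u(926) ⇒ δ^2 = u(494)/u(926).
Since u(x) = √x, δ^2 = √(494/926) = 0.73040.
Hence δ = (0.73040)^(1/2) = 0.85463.

δ ≈ 0.855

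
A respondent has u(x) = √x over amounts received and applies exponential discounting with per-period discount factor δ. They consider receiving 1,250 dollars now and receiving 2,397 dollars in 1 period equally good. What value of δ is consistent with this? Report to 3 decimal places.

δ ≈ 0.722

The payoff in 1 period is discounted by δ, so u(1250) = δ·u(2397) and δ = u(1250)/u(2397).
With u(x) = √x: δ = √1250/√2397 = √(1250/2397) = 0.72214.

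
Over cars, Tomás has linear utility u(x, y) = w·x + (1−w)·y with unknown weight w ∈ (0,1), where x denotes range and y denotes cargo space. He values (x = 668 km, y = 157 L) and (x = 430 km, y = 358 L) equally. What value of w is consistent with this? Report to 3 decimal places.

Indifference: w·668 + (1−w)·157 = w·430 + (1−w)·358.
Rearranging, 238·w − 201·(1−w) = 0.
So w/(1−w) = 201/238 = 0.8445, giving w = 201/(238+201) = 0.458.

w = 0.458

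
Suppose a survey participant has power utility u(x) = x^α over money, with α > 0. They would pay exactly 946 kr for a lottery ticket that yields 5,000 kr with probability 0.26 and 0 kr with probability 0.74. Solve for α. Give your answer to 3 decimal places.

EU(lottery) = 0.26·5000^α + 0.74·0 = 0.26·5000^α.
Setting u(946) equal to that: 946^α = 0.26·5000^α ⇒ (946/5000)^α = 0.26.
α = ln(0.26) / ln(946/5000) = -1.347074/-1.664951 ≈ 0.809.

α ≈ 0.809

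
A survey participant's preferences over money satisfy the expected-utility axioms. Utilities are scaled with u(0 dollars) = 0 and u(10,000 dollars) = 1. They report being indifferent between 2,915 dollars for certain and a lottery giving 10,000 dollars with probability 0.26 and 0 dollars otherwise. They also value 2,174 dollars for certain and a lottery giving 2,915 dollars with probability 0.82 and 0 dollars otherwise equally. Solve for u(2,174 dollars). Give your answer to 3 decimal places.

0.213

The first gamble pins u(2,915 dollars): it must equal 0.26·1 + 0.74·0 = 0.26.
Then u(2,174 dollars) = 0.82·u(2,915 dollars) + 0.18·u(0 dollars) = 0.82·0.26 + 0.18·0.00 = 0.2132.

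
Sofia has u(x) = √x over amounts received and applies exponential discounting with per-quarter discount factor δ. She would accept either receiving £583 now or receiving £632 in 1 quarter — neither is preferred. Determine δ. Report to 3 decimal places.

The payoff in 1 quarter is discounted by δ, so u(583) = δ·u(632) and δ = u(583)/u(632).
Since u(x) = √x, δ = √(583/632) = 0.96045.

δ ≈ 0.960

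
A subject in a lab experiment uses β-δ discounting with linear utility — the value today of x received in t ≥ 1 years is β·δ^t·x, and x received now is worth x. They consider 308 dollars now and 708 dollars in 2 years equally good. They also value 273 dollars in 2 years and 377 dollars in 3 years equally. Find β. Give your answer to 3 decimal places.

β ≈ 0.830

The second indifference involves only future payoffs, so β cancels: β·δ^2·273 = β·δ^3·377, giving δ = 273/377 = 0.72414.
The first indifference: 308 = β·δ^2·708, so β = 308/(δ^2·708) = 308/(0.52438·708) ≈ 0.830.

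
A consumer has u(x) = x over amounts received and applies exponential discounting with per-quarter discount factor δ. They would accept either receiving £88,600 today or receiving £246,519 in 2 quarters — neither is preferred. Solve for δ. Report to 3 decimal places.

Equating discounted utilities: u(88600) = δ^2·u(246519) ⇒ δ^2 = u(88600)/u(246519).
With u(x) = x: δ^2 = 88600/246519 = 0.35940.
So δ = 0.35940^(1/2) ≈ 0.600.

δ ≈ 0.600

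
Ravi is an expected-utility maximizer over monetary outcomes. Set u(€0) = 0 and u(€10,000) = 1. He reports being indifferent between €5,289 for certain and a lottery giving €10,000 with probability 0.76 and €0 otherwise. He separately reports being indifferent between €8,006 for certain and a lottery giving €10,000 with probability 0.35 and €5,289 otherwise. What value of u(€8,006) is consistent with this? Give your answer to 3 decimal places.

From the first indifference, u(€5,289) = 0.76·u(€10,000) + 0.24·u(€0) = 0.76·1 + 0.24·0 = 0.76.
Chaining: u(€8,006) = 0.35·1.00 + 0.65·0.76 = 0.8440.

0.844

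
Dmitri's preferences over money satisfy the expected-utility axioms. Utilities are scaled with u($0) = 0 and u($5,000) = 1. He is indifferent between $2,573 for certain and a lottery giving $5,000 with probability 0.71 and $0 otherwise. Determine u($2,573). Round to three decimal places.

By the standard-gamble method, u($2,573) is just the indifference probability on the best outcome: 0.71.

0.710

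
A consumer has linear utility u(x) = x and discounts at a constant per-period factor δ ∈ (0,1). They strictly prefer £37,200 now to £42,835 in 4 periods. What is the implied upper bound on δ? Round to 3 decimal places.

Comparing present values: 37200 > δ^4·42835.
Hence δ^4 < 37200/42835 = 0.86845, and x ↦ x^(1/4) is increasing on (0,∞).
δ < (37200/42835)^(1/4) ≈ 0.965.

δ < 0.965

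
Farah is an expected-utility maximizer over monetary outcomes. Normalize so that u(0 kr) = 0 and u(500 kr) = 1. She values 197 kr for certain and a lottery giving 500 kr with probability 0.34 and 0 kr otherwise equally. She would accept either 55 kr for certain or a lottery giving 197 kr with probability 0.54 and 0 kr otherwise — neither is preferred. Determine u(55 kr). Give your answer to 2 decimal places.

0.18

From the first indifference, u(197 kr) = 0.34·u(500 kr) + 0.66·u(0 kr) = 0.34·1 + 0.66·0 = 0.34.
The second indifference gives u(55 kr) = 0.54·u(197 kr) + 0.46·u(0 kr) = 0.54·0.34 + 0.46·0.00 = 0.1836.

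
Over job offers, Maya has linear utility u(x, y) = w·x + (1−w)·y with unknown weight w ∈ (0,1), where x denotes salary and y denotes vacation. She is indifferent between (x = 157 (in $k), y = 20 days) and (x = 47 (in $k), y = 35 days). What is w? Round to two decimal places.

w = 0.12

Equating utilities: w·157 + (1−w)·20 = w·47 + (1−w)·35.
Rearranging, 110·w − 15·(1−w) = 0.
The marginal rate of substitution is 15/110, so w = 15/(110+15) = 0.12.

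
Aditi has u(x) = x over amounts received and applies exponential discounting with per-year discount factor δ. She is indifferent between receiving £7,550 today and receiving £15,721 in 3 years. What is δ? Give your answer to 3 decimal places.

Equating discounted utilities: u(7550) = δ^3·u(15721) ⇒ δ^3 = u(7550)/u(15721).
With u(x) = x: δ^3 = 7550/15721 = 0.48025.
Hence δ = (0.48025)^(1/3) = 0.78311.

δ ≈ 0.783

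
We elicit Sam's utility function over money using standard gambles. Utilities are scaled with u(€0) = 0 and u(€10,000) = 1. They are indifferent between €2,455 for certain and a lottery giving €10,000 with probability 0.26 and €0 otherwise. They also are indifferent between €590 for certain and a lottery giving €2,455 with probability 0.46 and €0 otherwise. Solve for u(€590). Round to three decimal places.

From the first indifference, u(€2,455) = 0.26·u(€10,000) + 0.74·u(€0) = 0.26·1 + 0.74·0 = 0.26.
Then u(€590) = 0.46·u(€2,455) + 0.54·u(€0) = 0.46·0.26 + 0.54·0.00 = 0.1196.

0.120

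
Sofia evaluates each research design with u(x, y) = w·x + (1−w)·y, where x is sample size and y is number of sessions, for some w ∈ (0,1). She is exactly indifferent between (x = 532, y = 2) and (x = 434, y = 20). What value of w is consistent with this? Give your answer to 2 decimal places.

w = 0.16

Equating utilities: w·532 + (1−w)·2 = w·434 + (1−w)·20.
Collecting terms: w·98 = (1−w)·18.
So w/(1−w) = 18/98 = 0.1837, giving w = 18/(98+18) = 0.16.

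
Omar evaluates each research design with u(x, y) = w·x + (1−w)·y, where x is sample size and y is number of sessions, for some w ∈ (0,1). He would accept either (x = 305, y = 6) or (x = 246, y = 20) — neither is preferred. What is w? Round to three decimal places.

w = 0.192

Equating utilities: w·305 + (1−w)·6 = w·246 + (1−w)·20.
w·(305−246) = (1−w)·(20−6), i.e. w·59 = (1−w)·14.
So w/(1−w) = 14/59 = 0.2373, giving w = 14/(59+14) = 0.192.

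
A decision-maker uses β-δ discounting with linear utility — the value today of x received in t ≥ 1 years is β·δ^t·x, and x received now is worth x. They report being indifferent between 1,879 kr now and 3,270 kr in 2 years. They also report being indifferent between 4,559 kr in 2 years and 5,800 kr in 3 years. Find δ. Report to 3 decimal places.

δ ≈ 0.786

From the later pair, β·δ^2·4559 = β·δ^3·5800; dividing through, δ = 4559/5800 = 0.78603.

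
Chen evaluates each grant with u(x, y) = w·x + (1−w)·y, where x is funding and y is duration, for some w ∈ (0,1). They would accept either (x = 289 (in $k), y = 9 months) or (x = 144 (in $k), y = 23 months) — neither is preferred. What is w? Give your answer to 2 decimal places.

w = 0.09

Equating utilities: w·289 + (1−w)·9 = w·144 + (1−w)·23.
Collecting terms: w·145 = (1−w)·14.
The marginal rate of substitution is 14/145, so w = 14/(145+14) = 0.09.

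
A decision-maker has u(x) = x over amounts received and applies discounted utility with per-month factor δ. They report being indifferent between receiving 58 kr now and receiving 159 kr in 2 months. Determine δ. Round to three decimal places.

The payoff in 2 months is discounted by δ^2, so u(58) = δ^2·u(159) and δ^2 = u(58)/u(159).
With u(x) = x: δ^2 = 58/159 = 0.36478.
So δ = 0.36478^(1/2) ≈ 0.604.

δ ≈ 0.604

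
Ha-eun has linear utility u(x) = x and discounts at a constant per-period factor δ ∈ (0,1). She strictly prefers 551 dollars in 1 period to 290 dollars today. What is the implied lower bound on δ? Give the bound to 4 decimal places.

The preference means 290 < δ·551.
So δ > 290/551 = 0.52632.

δ > 0.5263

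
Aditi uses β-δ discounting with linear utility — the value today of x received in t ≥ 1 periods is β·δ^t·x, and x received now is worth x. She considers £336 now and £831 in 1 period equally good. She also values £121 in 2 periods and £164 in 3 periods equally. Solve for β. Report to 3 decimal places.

Both payoffs in the second observation are in the future, so β drops out: δ^2·121 = δ^3·164 ⇒ δ = 121/164 = 0.73780.
The first indifference: 336 = β·δ·831, so β = 336/(δ·831) = 336/(0.73780·831) ≈ 0.548.

β ≈ 0.548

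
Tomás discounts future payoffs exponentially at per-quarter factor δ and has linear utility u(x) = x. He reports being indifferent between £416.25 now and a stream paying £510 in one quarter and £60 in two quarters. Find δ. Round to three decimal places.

δ ≈ 0.750

Equating present values: 416.25 = 510δ + 60δ².
So 60δ² + 510δ − 416.25 = 0.
The positive root is δ = [−510 + √(510² + 4·60·416.25)] / (2·60) = (−510 + 600.000)/120 ≈ 0.750.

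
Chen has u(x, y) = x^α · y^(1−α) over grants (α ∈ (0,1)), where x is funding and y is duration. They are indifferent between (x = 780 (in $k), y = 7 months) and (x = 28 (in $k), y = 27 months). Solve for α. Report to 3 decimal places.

α ≈ 0.289

Indifference: 780^α · 7^(1−α) = 28^α · 27^(1−α).
Rearrange to (780/28)^α = (27/7)^(1−α) and take logs: α·3.327089 = (1−α)·1.349927.
With A = 3.327089 and B = 1.349927: α·A = (1−α)·B, so α = B/(A+B) = 1.349927/4.677016 ≈ 0.289.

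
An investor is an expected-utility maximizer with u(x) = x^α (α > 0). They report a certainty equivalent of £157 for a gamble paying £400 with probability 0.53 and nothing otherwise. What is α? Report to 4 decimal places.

α ≈ 0.6789

The lottery's expected utility is 0.53·u(400) + 0.47·u(0) = 0.53·400^α (since u(0) = 0 for α > 0).
Setting u(157) equal to that: 157^α = 0.53·400^α ⇒ (157/400)^α = 0.53.
Taking logs: α·ln(157/400) = ln(0.53), so α = -0.6348783 / -0.9352187 ≈ 0.6789.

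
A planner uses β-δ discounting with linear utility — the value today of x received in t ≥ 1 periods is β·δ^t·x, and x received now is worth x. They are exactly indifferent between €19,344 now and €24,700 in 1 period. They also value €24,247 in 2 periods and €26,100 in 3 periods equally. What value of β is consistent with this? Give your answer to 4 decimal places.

The second indifference involves only future payoffs, so β cancels: β·δ^2·24247 = β·δ^3·26100, giving δ = 24247/26100 = 0.92900.
Now use the now-vs-future pair: 19344 = β·δ·24700 gives β = 19344/(0.92900·24700) ≈ 0.8430.

β ≈ 0.8430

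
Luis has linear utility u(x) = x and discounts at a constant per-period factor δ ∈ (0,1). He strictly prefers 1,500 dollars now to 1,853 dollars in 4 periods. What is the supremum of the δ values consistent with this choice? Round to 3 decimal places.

The preference means 1500 > δ^4·1853.
Hence δ^4 < 1500/1853 = 0.80950, and x ↦ x^(1/4) is increasing on (0,∞).
δ < 0.80950^(1/4) = 0.949.

δ < 0.949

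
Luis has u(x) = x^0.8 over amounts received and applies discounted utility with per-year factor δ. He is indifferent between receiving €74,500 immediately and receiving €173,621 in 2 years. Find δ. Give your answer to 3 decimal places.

δ ≈ 0.713

Indifference means u(74500) = δ^2 · u(173621), so δ^2 = u(74500)/u(173621).
Since u(x) = x^0.8, δ^2 = (74500/173621)^0.8 = 0.42910^0.8 = 0.50821.
Hence δ = (0.50821)^(1/2) = 0.71289.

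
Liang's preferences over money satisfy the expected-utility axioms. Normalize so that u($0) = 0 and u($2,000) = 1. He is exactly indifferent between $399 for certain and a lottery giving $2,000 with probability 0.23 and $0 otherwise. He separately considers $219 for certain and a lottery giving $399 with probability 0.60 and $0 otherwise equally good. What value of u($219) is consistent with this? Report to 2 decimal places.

From the first indifference, u($399) = 0.23·u($2,000) + 0.77·u($0) = 0.23·1 + 0.77·0 = 0.23.
The second indifference gives u($219) = 0.60·u($399) + 0.40·u($0) = 0.60·0.23 + 0.40·0.00 = 0.1380.

0.14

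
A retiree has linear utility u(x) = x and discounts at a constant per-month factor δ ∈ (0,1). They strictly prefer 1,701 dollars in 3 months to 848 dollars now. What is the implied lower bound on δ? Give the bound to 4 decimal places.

δ > 0.7929

Comparing present values: 848 < δ^3·1701.
So δ^3 > 848/1701 = 0.49853; taking the cube root of both positive sides preserves the inequality.
δ > 0.49853^(1/3) = 0.7929.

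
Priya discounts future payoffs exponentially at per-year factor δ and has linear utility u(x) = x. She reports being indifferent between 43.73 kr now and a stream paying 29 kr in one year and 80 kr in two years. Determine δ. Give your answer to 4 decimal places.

δ ≈ 0.5800

Present value of the stream is 29·δ + 80·δ². Indifference gives 29δ + 80δ² = 43.73.
That is, 80δ² + 29δ − 43.73 = 0, a quadratic in δ.
By the quadratic formula (taking the positive root), δ = (−29 + √14834.60) / 160 ≈ 0.5800.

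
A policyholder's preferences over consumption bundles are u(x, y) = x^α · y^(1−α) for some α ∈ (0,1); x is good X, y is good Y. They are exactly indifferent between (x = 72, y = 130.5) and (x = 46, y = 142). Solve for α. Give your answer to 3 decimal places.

α ≈ 0.159

Set the two utilities equal: 72^α·130.5^(1−α) = 46^α·142^(1−α).
Rearrange to (72/46)^α = (142/130.5)^(1−α) and take logs: α·0.448025 = (1−α)·0.084454.
Thus α·(0.532479) = 0.084454, so α = 0.084454/0.532479 ≈ 0.159.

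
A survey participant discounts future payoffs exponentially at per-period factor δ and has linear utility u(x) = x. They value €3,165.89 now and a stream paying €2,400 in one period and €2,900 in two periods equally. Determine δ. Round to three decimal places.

δ ≈ 0.710

The stream is worth 2400δ + 2900δ² today, so 2400δ + 2900δ² = 3165.89.
So 2900δ² + 2400δ − 3165.89 = 0.
By the quadratic formula (taking the positive root), δ = (−2400 + √42484324.00) / 5800 ≈ 0.710.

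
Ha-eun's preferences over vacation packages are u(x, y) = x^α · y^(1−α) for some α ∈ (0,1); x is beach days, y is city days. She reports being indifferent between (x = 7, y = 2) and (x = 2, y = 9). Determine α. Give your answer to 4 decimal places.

The Cobb–Douglas utilities coincide, so 7^α·2^(1−α) = 2^α·9^(1−α).
(7/2)^α = (9/2)^(1−α); take logs: α·ln(7/2) = (1−α)·ln(9/2), i.e. α·1.2527630 = (1−α)·1.5040774.
With A = 1.2527630 and B = 1.5040774: α·A = (1−α)·B, so α = B/(A+B) = 1.5040774/2.7568404 ≈ 0.5456.

α ≈ 0.5456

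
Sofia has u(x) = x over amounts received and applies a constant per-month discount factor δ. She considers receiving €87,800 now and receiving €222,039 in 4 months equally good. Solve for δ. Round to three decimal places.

Indifference means u(87800) = δ^4 · u(222039), so δ^4 = u(87800)/u(222039).
With u(x) = x: δ^4 = 87800/222039 = 0.39543.
Hence δ = (0.39543)^(1/4) = 0.79299.

δ ≈ 0.793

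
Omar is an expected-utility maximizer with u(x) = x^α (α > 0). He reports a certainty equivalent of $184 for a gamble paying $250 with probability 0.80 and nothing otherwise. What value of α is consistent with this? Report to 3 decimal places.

Since u(0) = 0, the lottery's EU is 0.80·250^α.
Equating: 184^α = 0.80·250^α, i.e. 0.7360^α = 0.80.
Take logs: α = ln 0.80 / ln(184/250) ≈ 0.72798.

α ≈ 0.728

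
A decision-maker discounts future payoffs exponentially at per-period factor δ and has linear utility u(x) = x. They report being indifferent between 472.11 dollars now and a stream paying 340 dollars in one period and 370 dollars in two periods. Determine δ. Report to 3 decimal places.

Equating present values: 472.11 = 340δ + 370δ².
Rearranged: 370δ² + 340δ − 472.11 = 0.
By the quadratic formula (taking the positive root), δ = (−340 + √814322.80) / 740 ≈ 0.760.

δ ≈ 0.760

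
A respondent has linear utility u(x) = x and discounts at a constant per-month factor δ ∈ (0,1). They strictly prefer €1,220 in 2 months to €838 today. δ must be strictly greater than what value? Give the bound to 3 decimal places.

The preference means 838 < δ^2·1220.
So δ^2 > 838/1220 = 0.68689; taking the square root of both positive sides preserves the inequality.
δ > (838/1220)^(1/2) ≈ 0.829.

δ > 0.829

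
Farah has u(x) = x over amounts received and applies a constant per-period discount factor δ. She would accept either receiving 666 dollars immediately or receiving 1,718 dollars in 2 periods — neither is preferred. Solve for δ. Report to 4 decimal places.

δ ≈ 0.6226

Indifference means u(666) = δ^2 · u(1718), so δ^2 = u(666)/u(1718).
With u(x) = x: δ^2 = 666/1718 = 0.38766.
Hence δ = (0.38766)^(1/2) = 0.622624.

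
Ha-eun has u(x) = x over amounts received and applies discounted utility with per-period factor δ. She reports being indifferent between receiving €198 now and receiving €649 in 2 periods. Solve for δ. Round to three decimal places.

δ ≈ 0.552

The payoff in 2 periods is discounted by δ^2, so u(198) = δ^2·u(649) and δ^2 = u(198)/u(649).
With u(x) = x: δ^2 = 198/649 = 0.30508.
Taking the square root: δ = 0.30508^(1/2) ≈ 0.552.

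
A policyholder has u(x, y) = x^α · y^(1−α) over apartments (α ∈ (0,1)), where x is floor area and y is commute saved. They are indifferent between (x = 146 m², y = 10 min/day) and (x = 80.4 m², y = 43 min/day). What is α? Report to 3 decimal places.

α ≈ 0.710

Indifference: 146^α · 10^(1−α) = 80.4^α · 43^(1−α).
Taking logs: α·ln 146 + (1−α)·ln 10 = α·ln 80.4 + (1−α)·ln 43, i.e. α·0.596592 = (1−α)·1.458615.
So α/(1−α) = (1.458615)/(0.596592) = 2.444912, and α = 2.444912/3.444912 ≈ 0.710.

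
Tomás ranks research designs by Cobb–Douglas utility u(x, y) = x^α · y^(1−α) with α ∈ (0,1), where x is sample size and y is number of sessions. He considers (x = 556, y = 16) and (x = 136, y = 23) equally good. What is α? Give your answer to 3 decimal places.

Set the two utilities equal: 556^α·16^(1−α) = 136^α·23^(1−α).
(556/136)^α = (23/16)^(1−α); take logs: α·ln(556/136) = (1−α)·ln(23/16), i.e. α·1.408113 = (1−α)·0.362905.
With A = 1.408113 and B = 0.362905: α·A = (1−α)·B, so α = B/(A+B) = 0.362905/1.771018 ≈ 0.205.

α ≈ 0.205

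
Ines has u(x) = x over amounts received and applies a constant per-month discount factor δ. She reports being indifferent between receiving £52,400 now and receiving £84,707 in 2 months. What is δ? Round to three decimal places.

Indifference means u(52400) = δ^2 · u(84707), so δ^2 = u(52400)/u(84707).
With u(x) = x: δ^2 = 52400/84707 = 0.61860.
So δ = 0.61860^(1/2) ≈ 0.787.

δ ≈ 0.787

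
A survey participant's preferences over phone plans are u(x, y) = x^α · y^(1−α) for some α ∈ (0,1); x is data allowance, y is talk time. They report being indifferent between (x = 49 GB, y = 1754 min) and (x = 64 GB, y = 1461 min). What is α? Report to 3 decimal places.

α ≈ 0.406

Set the two utilities equal: 49^α·1754^(1−α) = 64^α·1461^(1−α).
Taking logs: α·ln 49 + (1−α)·ln 1754 = α·ln 64 + (1−α)·ln 1461, i.e. α·-0.267063 = (1−α)·-0.182778.
Thus α·(-0.449841) = -0.182778, so α = -0.182778/-0.449841 ≈ 0.406.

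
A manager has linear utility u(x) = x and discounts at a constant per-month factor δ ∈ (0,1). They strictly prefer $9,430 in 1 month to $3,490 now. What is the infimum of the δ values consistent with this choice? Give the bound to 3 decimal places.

δ > 0.370

The preference means 3490 < δ·9430.
So δ > 3490/9430 = 0.37010.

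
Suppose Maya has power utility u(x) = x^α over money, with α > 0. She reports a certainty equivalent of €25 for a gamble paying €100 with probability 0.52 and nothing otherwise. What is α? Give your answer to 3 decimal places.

The lottery's expected utility is 0.52·u(100) + 0.48·u(0) = 0.52·100^α (since u(0) = 0 for α > 0).
Equating: 25^α = 0.52·100^α, i.e. 0.2500^α = 0.52.
α = ln(0.52) / ln(25/100) = -0.653926/-1.386294 ≈ 0.472.

α ≈ 0.472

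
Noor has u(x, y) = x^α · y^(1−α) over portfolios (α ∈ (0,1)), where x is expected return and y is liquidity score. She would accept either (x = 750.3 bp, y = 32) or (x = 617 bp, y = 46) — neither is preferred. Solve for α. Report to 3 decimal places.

Indifference: 750.3^α · 32^(1−α) = 617^α · 46^(1−α).
Rearrange to (750.3/617)^α = (46/32)^(1−α) and take logs: α·0.195604 = (1−α)·0.362905.
So α/(1−α) = (0.362905)/(0.195604) = 1.855305, and α = 1.855305/2.855305 ≈ 0.650.

α ≈ 0.650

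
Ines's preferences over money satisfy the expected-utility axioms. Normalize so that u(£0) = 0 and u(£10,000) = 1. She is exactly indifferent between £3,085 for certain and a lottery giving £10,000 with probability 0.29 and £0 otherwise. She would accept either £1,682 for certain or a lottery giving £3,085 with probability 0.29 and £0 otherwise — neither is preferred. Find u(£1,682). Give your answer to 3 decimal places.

From the first indifference, u(£3,085) = 0.29·u(£10,000) + 0.71·u(£0) = 0.29·1 + 0.71·0 = 0.29.
The second indifference gives u(£1,682) = 0.29·u(£3,085) + 0.71·u(£0) = 0.29·0.29 + 0.71·0.00 = 0.0841.

0.084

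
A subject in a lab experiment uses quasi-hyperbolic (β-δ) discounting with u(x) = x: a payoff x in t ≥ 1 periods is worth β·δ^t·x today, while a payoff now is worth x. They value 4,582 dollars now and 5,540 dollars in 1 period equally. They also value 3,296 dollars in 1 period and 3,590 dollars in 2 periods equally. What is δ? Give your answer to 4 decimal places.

Both payoffs in the second observation are in the future, so β drops out: δ^1·3296 = δ^2·3590 ⇒ δ = 3296/3590 = 0.91811.

δ ≈ 0.9181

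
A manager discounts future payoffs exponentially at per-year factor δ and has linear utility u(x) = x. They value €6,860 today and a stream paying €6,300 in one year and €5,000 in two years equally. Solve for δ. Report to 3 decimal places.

δ ≈ 0.700

The stream is worth 6300δ + 5000δ² today, so 6300δ + 5000δ² = 6860.
Rearranged: 5000δ² + 6300δ − 6860 = 0.
δ = (−6300 + √(6300² + 4·5000·6860)) / (2·5000) = (−6300 + √176890000.00) / 10000 ≈ 0.700.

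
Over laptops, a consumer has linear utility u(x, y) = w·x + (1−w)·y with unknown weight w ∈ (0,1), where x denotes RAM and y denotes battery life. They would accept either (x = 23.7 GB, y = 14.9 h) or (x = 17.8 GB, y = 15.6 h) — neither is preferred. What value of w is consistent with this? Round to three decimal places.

Equating utilities: w·23.7 + (1−w)·14.9 = w·17.8 + (1−w)·15.6.
w·(23.7−17.8) = (1−w)·(15.6−14.9), i.e. w·5.9 = (1−w)·0.7.
The marginal rate of substitution is 0.7/5.9, so w = 0.7/(5.9+0.7) = 0.106.

w = 0.106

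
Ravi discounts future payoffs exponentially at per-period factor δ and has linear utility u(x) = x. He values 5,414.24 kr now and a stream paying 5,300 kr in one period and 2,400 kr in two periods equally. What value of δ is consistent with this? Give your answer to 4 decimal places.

δ ≈ 0.7600

Equating present values: 5414.24 = 5300δ + 2400δ².
So 2400δ² + 5300δ − 5414.24 = 0.
δ = (−5300 + √(5300² + 4·2400·5414.24)) / (2·2400) = (−5300 + √80066704.00) / 4800 ≈ 0.7600.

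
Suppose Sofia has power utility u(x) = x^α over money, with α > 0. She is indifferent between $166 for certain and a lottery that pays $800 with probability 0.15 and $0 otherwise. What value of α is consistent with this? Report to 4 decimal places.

Since u(0) = 0, the lottery's EU is 0.15·800^α.
Indifference: 166^α = 0.15·800^α, so (166/800)^α = 0.15.
α = ln(0.15) / ln(166/800) = -1.8971200/-1.5726239 ≈ 1.2063.

α ≈ 1.2063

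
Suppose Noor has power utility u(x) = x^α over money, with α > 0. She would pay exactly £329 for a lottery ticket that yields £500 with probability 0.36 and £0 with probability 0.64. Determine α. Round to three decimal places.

Since u(0) = 0, the lottery's EU is 0.36·500^α.
Equating: 329^α = 0.36·500^α, i.e. 0.6580^α = 0.36.
Taking logs: α·ln(329/500) = ln(0.36), so α = -1.021651 / -0.418550 ≈ 2.441.

α ≈ 2.441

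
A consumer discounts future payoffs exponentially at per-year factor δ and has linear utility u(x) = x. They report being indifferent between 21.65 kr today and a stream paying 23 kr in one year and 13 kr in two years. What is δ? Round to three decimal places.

δ ≈ 0.680

Present value of the stream is 23·δ + 13·δ². Indifference gives 23δ + 13δ² = 21.65.
Rearranged: 13δ² + 23δ − 21.65 = 0.
The positive root is δ = [−23 + √(23² + 4·13·21.65)] / (2·13) = (−23 + 40.679)/26 ≈ 0.680.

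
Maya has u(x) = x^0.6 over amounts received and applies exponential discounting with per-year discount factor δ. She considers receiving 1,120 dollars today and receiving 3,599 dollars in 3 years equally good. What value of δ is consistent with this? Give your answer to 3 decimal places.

The payoff in 3 years is discounted by δ^3, so u(1120) = δ^3·u(3599) and δ^3 = u(1120)/u(3599).
With u(x) = x^0.6: δ^3 = 1120^0.6/3599^0.6 = (1120/3599)^0.6 = 0.49639.
So δ = 0.49639^(1/3) ≈ 0.792.

δ ≈ 0.792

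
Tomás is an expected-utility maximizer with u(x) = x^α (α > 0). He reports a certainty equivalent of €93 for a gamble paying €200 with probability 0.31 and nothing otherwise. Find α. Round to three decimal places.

α ≈ 1.530

EU(lottery) = 0.31·200^α + 0.69·0 = 0.31·200^α.
Setting u(93) equal to that: 93^α = 0.31·200^α ⇒ (93/200)^α = 0.31.
Take logs: α = ln 0.31 / ln(93/200) ≈ 1.52952.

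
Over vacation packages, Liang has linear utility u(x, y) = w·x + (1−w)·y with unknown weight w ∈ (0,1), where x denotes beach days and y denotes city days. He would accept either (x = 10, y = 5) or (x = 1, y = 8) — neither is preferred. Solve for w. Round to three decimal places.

Equating utilities: w·10 + (1−w)·5 = w·1 + (1−w)·8.
Collecting terms: w·9 = (1−w)·3.
The marginal rate of substitution is 3/9, so w = 3/(9+3) = 0.250.

w = 0.250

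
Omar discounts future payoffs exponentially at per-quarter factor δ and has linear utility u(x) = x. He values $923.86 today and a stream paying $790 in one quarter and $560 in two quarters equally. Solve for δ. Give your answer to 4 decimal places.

Equating present values: 923.86 = 790δ + 560δ².
Rearranged: 560δ² + 790δ − 923.86 = 0.
By the quadratic formula (taking the positive root), δ = (−790 + √2693546.40) / 1120 ≈ 0.7600.

δ ≈ 0.7600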